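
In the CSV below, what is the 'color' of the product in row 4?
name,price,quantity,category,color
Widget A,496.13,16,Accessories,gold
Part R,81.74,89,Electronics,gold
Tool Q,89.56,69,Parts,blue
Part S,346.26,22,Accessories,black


Query: Row 4 ('Part S'), column 'color'
Value: black

black


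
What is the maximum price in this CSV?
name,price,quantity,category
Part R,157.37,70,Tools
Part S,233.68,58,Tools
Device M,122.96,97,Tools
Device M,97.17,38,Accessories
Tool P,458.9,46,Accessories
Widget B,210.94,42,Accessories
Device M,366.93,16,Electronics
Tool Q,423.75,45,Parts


Computing maximum price:
Values: [157.37, 233.68, 122.96, 97.17, 458.9, 210.94, 366.93, 423.75]
Max = 458.9

458.9


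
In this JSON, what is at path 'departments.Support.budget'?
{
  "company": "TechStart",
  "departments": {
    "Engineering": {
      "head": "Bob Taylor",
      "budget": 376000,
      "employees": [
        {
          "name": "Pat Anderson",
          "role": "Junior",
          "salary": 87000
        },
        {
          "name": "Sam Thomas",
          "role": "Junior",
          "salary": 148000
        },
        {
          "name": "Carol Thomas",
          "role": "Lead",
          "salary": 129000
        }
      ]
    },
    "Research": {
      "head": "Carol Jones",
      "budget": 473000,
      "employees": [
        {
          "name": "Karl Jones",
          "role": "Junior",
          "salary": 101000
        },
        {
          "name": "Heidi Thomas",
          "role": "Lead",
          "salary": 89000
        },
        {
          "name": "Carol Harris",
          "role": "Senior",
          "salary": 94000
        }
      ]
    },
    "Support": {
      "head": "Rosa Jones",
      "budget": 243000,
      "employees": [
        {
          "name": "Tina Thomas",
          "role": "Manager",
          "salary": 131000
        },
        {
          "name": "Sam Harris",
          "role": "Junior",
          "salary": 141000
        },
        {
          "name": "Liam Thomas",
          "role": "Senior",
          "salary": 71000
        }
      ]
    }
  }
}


Path: departments.Support.budget

Navigate:
  -> departments
  -> Support
  -> budget = 243000

243000


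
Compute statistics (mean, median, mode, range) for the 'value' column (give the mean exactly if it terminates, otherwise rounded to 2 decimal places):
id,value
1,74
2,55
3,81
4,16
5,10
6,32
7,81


Data: [74, 55, 81, 16, 10, 32, 81]
Count: 7
Sum: 349
Mean: 349/7 ≈ 49.86 (rounded to 2 decimal places)
Sorted: [10, 16, 32, 55, 74, 81, 81]
Median: 55.0
Mode: 81 (2 times)
Range: 81 - 10 = 71
Min: 10, Max: 81

mean≈49.86, median=55.0, mode=81, range=71


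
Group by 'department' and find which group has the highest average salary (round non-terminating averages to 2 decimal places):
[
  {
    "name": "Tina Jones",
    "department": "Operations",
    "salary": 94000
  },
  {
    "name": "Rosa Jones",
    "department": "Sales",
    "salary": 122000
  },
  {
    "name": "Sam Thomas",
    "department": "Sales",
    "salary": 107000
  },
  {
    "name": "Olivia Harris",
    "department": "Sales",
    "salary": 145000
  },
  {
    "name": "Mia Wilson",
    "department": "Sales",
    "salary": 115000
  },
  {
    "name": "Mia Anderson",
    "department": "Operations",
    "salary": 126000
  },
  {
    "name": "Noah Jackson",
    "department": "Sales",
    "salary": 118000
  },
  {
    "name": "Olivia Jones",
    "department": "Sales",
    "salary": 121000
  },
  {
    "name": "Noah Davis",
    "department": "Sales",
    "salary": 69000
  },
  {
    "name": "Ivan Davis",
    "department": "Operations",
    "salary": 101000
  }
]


Group by: department

Groups:
  Operations: 3 people, avg salary = 321000/3 = $107000
  Sales: 7 people, avg salary = 797000/7 ≈ $113857.14

Highest average salary: Sales (≈$113857.14)

Sales (≈$113857.14)


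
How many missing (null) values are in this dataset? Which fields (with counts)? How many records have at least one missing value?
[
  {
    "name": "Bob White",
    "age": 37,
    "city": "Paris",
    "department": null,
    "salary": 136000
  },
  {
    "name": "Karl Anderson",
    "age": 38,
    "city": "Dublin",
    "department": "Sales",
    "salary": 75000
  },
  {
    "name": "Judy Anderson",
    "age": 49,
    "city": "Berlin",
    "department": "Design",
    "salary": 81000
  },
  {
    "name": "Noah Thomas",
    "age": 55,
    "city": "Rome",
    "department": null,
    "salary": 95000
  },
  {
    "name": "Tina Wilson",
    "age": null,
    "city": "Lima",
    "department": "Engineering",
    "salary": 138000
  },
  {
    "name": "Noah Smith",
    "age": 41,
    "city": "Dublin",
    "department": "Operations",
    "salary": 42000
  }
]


Checking for missing (null) values in 6 records:

  Bob White: department
  Karl Anderson: complete
  Judy Anderson: complete
  Noah Thomas: department
  Tina Wilson: age
  Noah Smith: complete

Per field:
  name: 0 missing
  age: 1 missing
  city: 0 missing
  department: 2 missing
  salary: 0 missing

Total missing values: 3
Records with any missing: 3

3 missing values (age: 1, department: 2); 3 incomplete records


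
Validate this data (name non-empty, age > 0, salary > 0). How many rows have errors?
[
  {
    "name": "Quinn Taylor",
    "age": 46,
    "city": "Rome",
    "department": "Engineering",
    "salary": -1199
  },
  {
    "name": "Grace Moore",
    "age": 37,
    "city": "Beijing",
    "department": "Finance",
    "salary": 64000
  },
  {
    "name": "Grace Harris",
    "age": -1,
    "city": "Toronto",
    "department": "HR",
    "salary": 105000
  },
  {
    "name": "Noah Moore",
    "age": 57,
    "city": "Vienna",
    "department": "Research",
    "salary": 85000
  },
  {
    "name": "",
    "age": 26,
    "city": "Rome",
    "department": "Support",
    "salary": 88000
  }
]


Validating 5 records:
Rules: name non-empty, age > 0, salary > 0

  Row 1 (Quinn Taylor): negative salary: -1199
  Row 2 (Grace Moore): OK
  Row 3 (Grace Harris): negative age: -1
  Row 4 (Noah Moore): OK
  Row 5 (???): empty name

Total errors: 3

3 errors


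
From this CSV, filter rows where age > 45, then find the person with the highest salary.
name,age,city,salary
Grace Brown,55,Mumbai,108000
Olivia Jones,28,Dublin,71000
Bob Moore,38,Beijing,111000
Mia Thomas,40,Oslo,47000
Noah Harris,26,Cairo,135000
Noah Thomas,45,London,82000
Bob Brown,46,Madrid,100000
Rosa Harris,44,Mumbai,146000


Filter: age > 45
Sort by: salary (descending)

Filtered records (2):
  Grace Brown, age 55, salary $108000
  Bob Brown, age 46, salary $100000

Highest salary: Grace Brown ($108000)

Grace Brown


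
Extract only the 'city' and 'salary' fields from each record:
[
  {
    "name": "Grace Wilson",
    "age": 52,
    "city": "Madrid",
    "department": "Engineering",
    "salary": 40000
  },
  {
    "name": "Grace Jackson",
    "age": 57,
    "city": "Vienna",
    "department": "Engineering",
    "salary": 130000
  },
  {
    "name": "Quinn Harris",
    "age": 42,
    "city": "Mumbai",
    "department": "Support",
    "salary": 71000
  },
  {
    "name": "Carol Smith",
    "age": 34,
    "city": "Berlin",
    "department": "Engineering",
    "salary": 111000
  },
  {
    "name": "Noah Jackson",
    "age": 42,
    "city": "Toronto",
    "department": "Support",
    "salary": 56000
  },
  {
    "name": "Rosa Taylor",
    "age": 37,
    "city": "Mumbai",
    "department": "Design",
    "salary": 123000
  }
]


Original: 6 records with fields: name, age, city, department, salary
Keep: ['city', 'salary']
Drop: ['name', 'age', 'department']
Result: 6 records, 2 fields each

[
  {
    "city": "Madrid",
    "salary": 40000
  },
  {
    "city": "Vienna",
    "salary": 130000
  },
  {
    "city": "Mumbai",
    "salary": 71000
  },
  {
    "city": "Berlin",
    "salary": 111000
  },
  {
    "city": "Toronto",
    "salary": 56000
  },
  {
    "city": "Mumbai",
    "salary": 123000
  }
]


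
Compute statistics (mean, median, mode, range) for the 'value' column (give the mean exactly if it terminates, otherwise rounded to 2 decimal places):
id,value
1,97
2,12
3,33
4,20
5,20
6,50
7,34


Data: [97, 12, 33, 20, 20, 50, 34]
Count: 7
Sum: 266
Mean: 266/7 = 38
Sorted: [12, 20, 20, 33, 34, 50, 97]
Median: 33.0
Mode: 20 (2 times)
Range: 97 - 12 = 85
Min: 12, Max: 97

mean=38, median=33.0, mode=20, range=85


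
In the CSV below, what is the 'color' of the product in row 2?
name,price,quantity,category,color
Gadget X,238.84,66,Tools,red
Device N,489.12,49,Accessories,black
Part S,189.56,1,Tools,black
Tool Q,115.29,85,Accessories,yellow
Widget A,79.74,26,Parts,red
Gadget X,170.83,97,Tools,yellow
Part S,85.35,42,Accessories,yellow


Query: Row 2 ('Device N'), column 'color'
Value: black

black


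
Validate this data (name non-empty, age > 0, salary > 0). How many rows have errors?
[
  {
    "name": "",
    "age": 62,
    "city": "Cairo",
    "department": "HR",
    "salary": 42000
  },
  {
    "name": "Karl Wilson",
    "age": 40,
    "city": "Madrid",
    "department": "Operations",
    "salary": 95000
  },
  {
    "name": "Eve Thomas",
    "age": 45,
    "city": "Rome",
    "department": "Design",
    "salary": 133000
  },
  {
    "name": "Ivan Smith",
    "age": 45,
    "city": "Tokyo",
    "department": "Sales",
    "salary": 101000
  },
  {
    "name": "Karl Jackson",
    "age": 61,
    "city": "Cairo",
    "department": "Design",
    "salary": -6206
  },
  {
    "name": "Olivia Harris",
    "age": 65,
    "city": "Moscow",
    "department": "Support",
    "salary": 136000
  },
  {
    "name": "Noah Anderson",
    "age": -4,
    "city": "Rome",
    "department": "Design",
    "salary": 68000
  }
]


Validating 7 records:
Rules: name non-empty, age > 0, salary > 0

  Row 1 (???): empty name
  Row 2 (Karl Wilson): OK
  Row 3 (Eve Thomas): OK
  Row 4 (Ivan Smith): OK
  Row 5 (Karl Jackson): negative salary: -6206
  Row 6 (Olivia Harris): OK
  Row 7 (Noah Anderson): negative age: -4

Total errors: 3

3 errors


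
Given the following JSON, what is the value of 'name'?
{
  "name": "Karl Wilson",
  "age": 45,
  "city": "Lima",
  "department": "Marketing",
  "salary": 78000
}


Looking up field 'name'
Value: Karl Wilson

Karl Wilson


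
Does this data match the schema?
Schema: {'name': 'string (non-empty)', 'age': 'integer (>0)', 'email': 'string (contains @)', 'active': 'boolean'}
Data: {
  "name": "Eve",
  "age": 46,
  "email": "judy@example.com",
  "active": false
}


Validating each field against schema:
  name: OK (non-empty string)
  age: OK (positive integer)
  email: OK (string with @)
  active: OK (boolean)

Result: VALID

VALID


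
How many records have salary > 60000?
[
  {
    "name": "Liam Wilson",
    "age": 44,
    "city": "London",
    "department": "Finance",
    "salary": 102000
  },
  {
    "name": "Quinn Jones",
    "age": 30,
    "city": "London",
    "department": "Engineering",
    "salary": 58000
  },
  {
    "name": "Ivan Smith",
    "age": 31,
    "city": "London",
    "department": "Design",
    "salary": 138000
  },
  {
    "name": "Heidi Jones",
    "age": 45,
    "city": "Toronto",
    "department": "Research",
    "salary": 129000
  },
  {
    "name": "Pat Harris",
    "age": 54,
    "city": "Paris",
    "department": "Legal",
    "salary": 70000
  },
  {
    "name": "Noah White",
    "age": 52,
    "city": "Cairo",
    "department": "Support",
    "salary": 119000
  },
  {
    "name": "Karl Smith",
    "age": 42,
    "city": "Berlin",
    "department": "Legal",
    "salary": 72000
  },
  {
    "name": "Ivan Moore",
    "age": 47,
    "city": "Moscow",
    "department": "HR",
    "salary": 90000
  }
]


Data: 8 records
Condition: salary > 60000

Checking each record:
  Liam Wilson: 102000 MATCH
  Quinn Jones: 58000
  Ivan Smith: 138000 MATCH
  Heidi Jones: 129000 MATCH
  Pat Harris: 70000 MATCH
  Noah White: 119000 MATCH
  Karl Smith: 72000 MATCH
  Ivan Moore: 90000 MATCH

Count: 7

7


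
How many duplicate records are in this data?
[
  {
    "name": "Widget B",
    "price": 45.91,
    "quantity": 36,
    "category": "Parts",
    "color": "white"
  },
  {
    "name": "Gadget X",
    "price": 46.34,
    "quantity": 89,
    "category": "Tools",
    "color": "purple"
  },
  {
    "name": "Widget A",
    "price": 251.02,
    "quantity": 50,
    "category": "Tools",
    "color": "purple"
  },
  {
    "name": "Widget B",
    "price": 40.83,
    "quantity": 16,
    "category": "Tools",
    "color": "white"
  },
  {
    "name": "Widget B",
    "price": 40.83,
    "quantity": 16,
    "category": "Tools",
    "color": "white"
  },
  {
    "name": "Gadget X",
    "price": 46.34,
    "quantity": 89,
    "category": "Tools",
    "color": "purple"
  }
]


Checking 6 records for duplicates:

  Row 1: Widget B ($45.91, qty 36)
  Row 2: Gadget X ($46.34, qty 89)
  Row 3: Widget A ($251.02, qty 50)
  Row 4: Widget B ($40.83, qty 16)
  Row 5: Widget B ($40.83, qty 16) <-- DUPLICATE
  Row 6: Gadget X ($46.34, qty 89) <-- DUPLICATE

Duplicates found: 2
Unique records: 4

2 duplicates, 4 unique


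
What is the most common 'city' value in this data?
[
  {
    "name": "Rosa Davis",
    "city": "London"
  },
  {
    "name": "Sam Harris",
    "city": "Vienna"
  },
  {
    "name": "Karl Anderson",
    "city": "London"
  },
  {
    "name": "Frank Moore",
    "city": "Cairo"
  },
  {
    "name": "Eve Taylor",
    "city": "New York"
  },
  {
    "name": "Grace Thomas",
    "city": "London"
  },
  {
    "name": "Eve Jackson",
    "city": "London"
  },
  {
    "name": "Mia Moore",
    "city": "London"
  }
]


Counting 'city' values across 8 records:

  London: 5 #####
  Vienna: 1 #
  Cairo: 1 #
  New York: 1 #

Most common: London (5 times)

London (5 times)


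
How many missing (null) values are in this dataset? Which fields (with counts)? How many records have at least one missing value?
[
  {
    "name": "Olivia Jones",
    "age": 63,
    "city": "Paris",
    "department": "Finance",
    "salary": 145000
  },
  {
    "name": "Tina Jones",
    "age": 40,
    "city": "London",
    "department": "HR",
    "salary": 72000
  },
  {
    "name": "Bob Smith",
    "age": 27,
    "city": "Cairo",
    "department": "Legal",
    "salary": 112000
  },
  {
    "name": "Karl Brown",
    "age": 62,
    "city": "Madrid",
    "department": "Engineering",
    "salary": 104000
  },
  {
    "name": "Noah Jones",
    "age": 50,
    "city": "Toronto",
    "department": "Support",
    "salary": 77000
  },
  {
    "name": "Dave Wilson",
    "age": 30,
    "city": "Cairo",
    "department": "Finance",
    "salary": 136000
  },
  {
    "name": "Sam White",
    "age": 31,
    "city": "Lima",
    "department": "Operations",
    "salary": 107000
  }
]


Checking for missing (null) values in 7 records:

  Olivia Jones: complete
  Tina Jones: complete
  Bob Smith: complete
  Karl Brown: complete
  Noah Jones: complete
  Dave Wilson: complete
  Sam White: complete

Per field:
  name: 0 missing
  age: 0 missing
  city: 0 missing
  department: 0 missing
  salary: 0 missing

Total missing values: 0
Records with any missing: 0

0 missing values (none); 0 incomplete records


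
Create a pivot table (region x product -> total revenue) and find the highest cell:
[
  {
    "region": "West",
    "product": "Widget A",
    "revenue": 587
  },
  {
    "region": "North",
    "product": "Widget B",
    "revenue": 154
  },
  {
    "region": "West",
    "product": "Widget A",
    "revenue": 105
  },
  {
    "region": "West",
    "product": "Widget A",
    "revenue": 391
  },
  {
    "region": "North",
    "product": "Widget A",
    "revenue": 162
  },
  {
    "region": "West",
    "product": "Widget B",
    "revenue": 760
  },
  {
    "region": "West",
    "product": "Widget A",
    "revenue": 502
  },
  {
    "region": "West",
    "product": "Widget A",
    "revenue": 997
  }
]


Pivot: region (rows) x product (columns) -> total revenue

     Widget A      Widget B    
North          162           154  
West          2582           760  

Highest: West / Widget A = $2582

West / Widget A = $2582


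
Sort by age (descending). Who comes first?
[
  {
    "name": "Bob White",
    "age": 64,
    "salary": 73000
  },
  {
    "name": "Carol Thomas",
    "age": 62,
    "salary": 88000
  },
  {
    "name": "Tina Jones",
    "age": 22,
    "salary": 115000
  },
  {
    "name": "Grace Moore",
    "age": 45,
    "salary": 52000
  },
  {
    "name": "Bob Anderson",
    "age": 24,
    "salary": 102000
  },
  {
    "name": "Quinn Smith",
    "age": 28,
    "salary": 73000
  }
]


Sort by: age (descending)

Sorted order:
  1. Bob White (age = 64)
  2. Carol Thomas (age = 62)
  3. Grace Moore (age = 45)
  4. Quinn Smith (age = 28)
  5. Bob Anderson (age = 24)
  6. Tina Jones (age = 22)

First: Bob White

Bob White


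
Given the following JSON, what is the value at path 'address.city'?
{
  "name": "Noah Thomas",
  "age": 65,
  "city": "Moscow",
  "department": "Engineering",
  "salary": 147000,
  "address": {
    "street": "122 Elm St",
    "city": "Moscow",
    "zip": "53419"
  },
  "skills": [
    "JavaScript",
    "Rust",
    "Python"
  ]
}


Query: address.city
Path: address -> city
Value: Moscow

Moscow


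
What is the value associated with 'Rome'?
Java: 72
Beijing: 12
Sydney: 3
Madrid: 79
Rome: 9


Looking up key 'Rome'
Value: 9

9


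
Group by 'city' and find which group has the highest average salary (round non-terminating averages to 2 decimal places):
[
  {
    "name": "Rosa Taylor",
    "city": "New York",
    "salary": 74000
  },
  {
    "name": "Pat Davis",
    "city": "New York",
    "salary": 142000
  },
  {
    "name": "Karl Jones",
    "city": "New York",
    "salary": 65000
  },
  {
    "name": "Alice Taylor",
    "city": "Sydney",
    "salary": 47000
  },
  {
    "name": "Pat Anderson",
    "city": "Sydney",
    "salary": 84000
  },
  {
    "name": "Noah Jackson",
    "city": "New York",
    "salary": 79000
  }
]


Group by: city

Groups:
  New York: 4 people, avg salary = 360000/4 = $90000
  Sydney: 2 people, avg salary = 131000/2 = $65500

Highest average salary: New York ($90000)

New York ($90000)


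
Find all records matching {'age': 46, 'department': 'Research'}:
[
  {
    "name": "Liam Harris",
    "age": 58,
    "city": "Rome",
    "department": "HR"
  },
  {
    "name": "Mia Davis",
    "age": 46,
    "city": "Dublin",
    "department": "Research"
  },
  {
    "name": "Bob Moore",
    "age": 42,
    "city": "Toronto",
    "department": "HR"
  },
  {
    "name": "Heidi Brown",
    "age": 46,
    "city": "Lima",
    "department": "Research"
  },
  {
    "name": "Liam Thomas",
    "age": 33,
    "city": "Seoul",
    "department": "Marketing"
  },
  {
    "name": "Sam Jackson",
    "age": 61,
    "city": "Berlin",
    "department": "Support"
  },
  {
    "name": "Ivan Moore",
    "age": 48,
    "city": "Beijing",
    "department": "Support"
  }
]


Search criteria: {'age': 46, 'department': 'Research'}

Checking 7 records:
  Liam Harris: {age: 58, department: HR}
  Mia Davis: {age: 46, department: Research} <-- MATCH
  Bob Moore: {age: 42, department: HR}
  Heidi Brown: {age: 46, department: Research} <-- MATCH
  Liam Thomas: {age: 33, department: Marketing}
  Sam Jackson: {age: 61, department: Support}
  Ivan Moore: {age: 48, department: Support}

Matches: ["Mia Davis", "Heidi Brown"]

["Mia Davis", "Heidi Brown"]


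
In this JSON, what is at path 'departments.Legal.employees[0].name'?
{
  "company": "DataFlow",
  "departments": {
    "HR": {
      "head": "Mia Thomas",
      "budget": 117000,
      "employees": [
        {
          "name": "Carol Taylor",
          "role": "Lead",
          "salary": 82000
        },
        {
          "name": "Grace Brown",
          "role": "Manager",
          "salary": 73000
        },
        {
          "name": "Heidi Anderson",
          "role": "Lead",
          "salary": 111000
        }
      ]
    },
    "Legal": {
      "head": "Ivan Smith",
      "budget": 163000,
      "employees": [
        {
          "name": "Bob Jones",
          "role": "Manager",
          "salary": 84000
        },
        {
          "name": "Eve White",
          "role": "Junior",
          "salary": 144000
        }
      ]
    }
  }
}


Path: departments.Legal.employees[0].name

Navigate:
  -> departments
  -> Legal
  -> employees[0].name = 'Bob Jones'

Bob Jones


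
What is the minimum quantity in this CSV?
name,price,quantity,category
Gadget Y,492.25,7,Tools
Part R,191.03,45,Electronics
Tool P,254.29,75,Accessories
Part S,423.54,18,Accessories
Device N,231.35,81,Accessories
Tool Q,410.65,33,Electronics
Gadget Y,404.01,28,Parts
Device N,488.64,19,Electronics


Computing minimum quantity:
Values: [7, 45, 75, 18, 81, 33, 28, 19]
Min = 7

7


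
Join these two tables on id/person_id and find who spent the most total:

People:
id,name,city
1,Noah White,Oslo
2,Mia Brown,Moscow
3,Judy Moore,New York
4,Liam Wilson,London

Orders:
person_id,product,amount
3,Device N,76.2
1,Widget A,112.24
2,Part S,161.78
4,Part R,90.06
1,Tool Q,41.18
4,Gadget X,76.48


Join on: people.id = orders.person_id

Joined rows:
  Judy Moore (New York) bought Device N for $76.2
  Noah White (Oslo) bought Widget A for $112.24
  Mia Brown (Moscow) bought Part S for $161.78
  Liam Wilson (London) bought Part R for $90.06
  Noah White (Oslo) bought Tool Q for $41.18
  Liam Wilson (London) bought Gadget X for $76.48

Total per person:
  Liam Wilson: $166.54
  Mia Brown: $161.78
  Noah White: $153.42
  Judy Moore: $76.20

Top spender: Liam Wilson ($166.54)

Liam Wilson ($166.54)


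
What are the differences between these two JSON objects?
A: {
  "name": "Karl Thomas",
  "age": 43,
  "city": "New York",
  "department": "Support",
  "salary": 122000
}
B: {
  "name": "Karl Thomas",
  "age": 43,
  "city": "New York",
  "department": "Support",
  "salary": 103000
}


Comparing each field (in key order):
  name: same
  age: same
  city: same
  department: same
  salary: DIFFERENT
Differences:
  salary: 122000 -> 103000

1 field(s) changed

1 change: salary


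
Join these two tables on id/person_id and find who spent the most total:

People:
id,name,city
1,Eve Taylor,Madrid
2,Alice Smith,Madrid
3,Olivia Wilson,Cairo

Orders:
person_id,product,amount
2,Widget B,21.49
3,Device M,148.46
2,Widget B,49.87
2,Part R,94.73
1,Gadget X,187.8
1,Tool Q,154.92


Join on: people.id = orders.person_id

Joined rows:
  Alice Smith (Madrid) bought Widget B for $21.49
  Olivia Wilson (Cairo) bought Device M for $148.46
  Alice Smith (Madrid) bought Widget B for $49.87
  Alice Smith (Madrid) bought Part R for $94.73
  Eve Taylor (Madrid) bought Gadget X for $187.8
  Eve Taylor (Madrid) bought Tool Q for $154.92

Total per person:
  Eve Taylor: $342.72
  Alice Smith: $166.09
  Olivia Wilson: $148.46

Top spender: Eve Taylor ($342.72)

Eve Taylor ($342.72)


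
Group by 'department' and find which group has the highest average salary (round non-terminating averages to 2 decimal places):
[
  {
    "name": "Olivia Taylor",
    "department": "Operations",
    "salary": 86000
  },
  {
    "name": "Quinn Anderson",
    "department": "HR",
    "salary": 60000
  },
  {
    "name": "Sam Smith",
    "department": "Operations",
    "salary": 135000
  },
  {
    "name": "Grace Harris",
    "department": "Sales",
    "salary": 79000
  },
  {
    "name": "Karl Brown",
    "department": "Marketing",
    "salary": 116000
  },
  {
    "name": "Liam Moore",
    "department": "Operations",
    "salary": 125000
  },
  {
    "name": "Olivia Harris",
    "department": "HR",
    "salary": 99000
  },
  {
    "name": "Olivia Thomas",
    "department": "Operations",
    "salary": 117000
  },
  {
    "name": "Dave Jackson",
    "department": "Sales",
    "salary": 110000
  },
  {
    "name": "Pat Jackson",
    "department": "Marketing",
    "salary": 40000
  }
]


Group by: department

Groups:
  HR: 2 people, avg salary = 159000/2 = $79500
  Marketing: 2 people, avg salary = 156000/2 = $78000
  Operations: 4 people, avg salary = 463000/4 = $115750
  Sales: 2 people, avg salary = 189000/2 = $94500

Highest average salary: Operations ($115750)

Operations ($115750)


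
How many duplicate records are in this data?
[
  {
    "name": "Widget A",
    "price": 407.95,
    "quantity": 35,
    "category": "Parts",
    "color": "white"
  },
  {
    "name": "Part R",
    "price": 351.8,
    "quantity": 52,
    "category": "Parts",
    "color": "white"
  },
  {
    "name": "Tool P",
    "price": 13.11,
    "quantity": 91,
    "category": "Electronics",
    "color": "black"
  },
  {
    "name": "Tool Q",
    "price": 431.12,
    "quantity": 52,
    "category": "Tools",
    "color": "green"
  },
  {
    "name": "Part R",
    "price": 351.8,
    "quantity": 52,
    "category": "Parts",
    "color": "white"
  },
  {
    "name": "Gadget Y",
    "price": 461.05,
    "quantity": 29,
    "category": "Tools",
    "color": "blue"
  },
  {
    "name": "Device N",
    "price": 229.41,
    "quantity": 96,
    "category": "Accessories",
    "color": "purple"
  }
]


Checking 7 records for duplicates:

  Row 1: Widget A ($407.95, qty 35)
  Row 2: Part R ($351.8, qty 52)
  Row 3: Tool P ($13.11, qty 91)
  Row 4: Tool Q ($431.12, qty 52)
  Row 5: Part R ($351.8, qty 52) <-- DUPLICATE
  Row 6: Gadget Y ($461.05, qty 29)
  Row 7: Device N ($229.41, qty 96)

Duplicates found: 1
Unique records: 6

1 duplicates, 6 unique


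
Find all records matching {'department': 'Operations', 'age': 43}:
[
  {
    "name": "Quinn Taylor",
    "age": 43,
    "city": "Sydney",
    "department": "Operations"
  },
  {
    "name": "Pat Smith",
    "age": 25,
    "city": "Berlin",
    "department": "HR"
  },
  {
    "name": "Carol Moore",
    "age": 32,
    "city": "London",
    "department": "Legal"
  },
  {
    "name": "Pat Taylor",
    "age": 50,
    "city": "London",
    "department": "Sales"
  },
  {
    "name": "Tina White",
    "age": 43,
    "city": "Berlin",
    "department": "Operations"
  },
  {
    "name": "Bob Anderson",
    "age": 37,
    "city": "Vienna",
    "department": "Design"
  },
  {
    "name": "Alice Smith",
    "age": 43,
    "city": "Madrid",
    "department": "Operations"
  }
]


Search criteria: {'department': 'Operations', 'age': 43}

Checking 7 records:
  Quinn Taylor: {department: Operations, age: 43} <-- MATCH
  Pat Smith: {department: HR, age: 25}
  Carol Moore: {department: Legal, age: 32}
  Pat Taylor: {department: Sales, age: 50}
  Tina White: {department: Operations, age: 43} <-- MATCH
  Bob Anderson: {department: Design, age: 37}
  Alice Smith: {department: Operations, age: 43} <-- MATCH

Matches: ["Quinn Taylor", "Tina White", "Alice Smith"]

["Quinn Taylor", "Tina White", "Alice Smith"]


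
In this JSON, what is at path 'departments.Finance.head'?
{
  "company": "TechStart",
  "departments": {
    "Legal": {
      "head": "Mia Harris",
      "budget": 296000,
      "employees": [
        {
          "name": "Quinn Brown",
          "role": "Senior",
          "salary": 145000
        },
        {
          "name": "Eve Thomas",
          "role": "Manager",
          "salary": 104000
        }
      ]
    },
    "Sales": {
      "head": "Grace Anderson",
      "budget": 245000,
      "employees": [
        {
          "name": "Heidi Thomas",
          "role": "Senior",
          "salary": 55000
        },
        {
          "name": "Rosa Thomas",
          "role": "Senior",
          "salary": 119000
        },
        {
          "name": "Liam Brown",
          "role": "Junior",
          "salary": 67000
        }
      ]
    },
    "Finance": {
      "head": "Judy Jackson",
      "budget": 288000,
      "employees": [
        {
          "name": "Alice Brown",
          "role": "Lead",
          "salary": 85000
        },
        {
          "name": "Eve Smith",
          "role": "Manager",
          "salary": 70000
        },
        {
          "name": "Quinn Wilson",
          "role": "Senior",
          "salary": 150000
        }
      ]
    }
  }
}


Path: departments.Finance.head

Navigate:
  -> departments
  -> Finance
  -> head = 'Judy Jackson'

Judy Jackson


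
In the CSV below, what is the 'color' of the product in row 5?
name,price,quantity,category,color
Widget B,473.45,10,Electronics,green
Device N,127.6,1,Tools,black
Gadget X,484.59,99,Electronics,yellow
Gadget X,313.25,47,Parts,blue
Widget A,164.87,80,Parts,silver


Query: Row 5 ('Widget A'), column 'color'
Value: silver

silver


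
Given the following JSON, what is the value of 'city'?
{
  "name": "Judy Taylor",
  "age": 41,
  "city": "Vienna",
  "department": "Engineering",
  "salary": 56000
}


Looking up field 'city'
Value: Vienna

Vienna


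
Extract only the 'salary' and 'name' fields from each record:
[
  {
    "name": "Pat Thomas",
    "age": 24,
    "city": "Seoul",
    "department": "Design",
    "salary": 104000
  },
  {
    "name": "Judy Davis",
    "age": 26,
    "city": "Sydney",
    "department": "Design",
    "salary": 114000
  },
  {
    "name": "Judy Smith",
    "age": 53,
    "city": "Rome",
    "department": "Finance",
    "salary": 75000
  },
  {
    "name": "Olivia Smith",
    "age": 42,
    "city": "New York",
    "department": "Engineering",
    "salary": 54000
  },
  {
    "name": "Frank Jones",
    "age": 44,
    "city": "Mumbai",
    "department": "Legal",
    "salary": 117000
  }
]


Original: 5 records with fields: name, age, city, department, salary
Keep: ['salary', 'name']
Drop: ['age', 'city', 'department']
Result: 5 records, 2 fields each

[
  {
    "salary": 104000,
    "name": "Pat Thomas"
  },
  {
    "salary": 114000,
    "name": "Judy Davis"
  },
  {
    "salary": 75000,
    "name": "Judy Smith"
  },
  {
    "salary": 54000,
    "name": "Olivia Smith"
  },
  {
    "salary": 117000,
    "name": "Frank Jones"
  }
]


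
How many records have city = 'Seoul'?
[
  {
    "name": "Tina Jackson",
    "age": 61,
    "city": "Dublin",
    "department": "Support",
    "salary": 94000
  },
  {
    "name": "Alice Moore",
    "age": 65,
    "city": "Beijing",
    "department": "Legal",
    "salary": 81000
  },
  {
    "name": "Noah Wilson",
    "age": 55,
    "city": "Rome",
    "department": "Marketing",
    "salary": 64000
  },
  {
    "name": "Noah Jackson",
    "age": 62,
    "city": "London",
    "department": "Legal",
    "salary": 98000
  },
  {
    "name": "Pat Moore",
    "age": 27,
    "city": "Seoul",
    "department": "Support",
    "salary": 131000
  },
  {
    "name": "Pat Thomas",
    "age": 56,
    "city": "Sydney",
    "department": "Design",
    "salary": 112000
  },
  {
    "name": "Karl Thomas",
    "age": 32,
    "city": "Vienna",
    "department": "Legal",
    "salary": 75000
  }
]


Data: 7 records
Condition: city = 'Seoul'

Checking each record:
  Tina Jackson: Dublin
  Alice Moore: Beijing
  Noah Wilson: Rome
  Noah Jackson: London
  Pat Moore: Seoul MATCH
  Pat Thomas: Sydney
  Karl Thomas: Vienna

Count: 1

1


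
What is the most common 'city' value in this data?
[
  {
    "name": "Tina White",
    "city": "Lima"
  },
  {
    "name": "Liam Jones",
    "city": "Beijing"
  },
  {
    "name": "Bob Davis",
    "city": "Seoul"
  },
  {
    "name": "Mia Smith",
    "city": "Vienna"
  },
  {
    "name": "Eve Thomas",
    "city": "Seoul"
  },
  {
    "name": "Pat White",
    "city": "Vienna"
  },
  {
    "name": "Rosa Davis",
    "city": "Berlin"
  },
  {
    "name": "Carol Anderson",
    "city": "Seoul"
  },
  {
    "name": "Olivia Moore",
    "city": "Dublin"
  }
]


Counting 'city' values across 9 records:

  Seoul: 3 ###
  Vienna: 2 ##
  Lima: 1 #
  Beijing: 1 #
  Berlin: 1 #
  Dublin: 1 #

Most common: Seoul (3 times)

Seoul (3 times)


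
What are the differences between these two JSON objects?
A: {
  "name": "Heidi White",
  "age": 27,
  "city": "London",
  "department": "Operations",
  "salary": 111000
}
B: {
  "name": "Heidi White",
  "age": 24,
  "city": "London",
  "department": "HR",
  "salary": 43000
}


Comparing each field (in key order):
  name: same
  age: DIFFERENT
  city: same
  department: DIFFERENT
  salary: DIFFERENT
Differences:
  age: 27 -> 24
  department: Operations -> HR
  salary: 111000 -> 43000

3 field(s) changed

3 changes: age, department, salary


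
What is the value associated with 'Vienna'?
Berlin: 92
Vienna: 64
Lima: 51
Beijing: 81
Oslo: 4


Looking up key 'Vienna'
Value: 64

64


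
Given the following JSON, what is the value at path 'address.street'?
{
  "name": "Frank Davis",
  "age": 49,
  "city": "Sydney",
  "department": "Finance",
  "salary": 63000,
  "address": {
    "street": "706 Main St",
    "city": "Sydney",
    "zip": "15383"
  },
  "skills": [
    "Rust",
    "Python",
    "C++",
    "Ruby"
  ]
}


Query: address.street
Path: address -> street
Value: 706 Main St

706 Main St


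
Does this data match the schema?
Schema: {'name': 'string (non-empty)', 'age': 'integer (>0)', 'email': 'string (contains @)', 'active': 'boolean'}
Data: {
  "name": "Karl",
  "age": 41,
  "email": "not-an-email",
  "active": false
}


Validating each field against schema:
  name: OK (non-empty string)
  age: OK (positive integer)
  email: FAIL ("not-an-email" does not contain @)
  active: OK (boolean)

Result: INVALID (1 error: email)

INVALID (1 error: email)


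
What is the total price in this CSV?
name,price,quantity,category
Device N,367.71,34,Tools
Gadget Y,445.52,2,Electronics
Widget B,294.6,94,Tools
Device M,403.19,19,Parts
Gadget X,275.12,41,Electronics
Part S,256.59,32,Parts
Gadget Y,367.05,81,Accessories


Computing total price:
Values: [367.71, 445.52, 294.6, 403.19, 275.12, 256.59, 367.05]
Sum = 2409.78

2409.78


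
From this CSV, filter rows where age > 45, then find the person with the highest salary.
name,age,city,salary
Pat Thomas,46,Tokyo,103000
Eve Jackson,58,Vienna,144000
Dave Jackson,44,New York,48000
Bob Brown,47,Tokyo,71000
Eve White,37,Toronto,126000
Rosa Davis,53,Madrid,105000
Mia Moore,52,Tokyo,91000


Filter: age > 45
Sort by: salary (descending)

Filtered records (5):
  Eve Jackson, age 58, salary $144000
  Rosa Davis, age 53, salary $105000
  Pat Thomas, age 46, salary $103000
  Mia Moore, age 52, salary $91000
  Bob Brown, age 47, salary $71000

Highest salary: Eve Jackson ($144000)

Eve Jackson


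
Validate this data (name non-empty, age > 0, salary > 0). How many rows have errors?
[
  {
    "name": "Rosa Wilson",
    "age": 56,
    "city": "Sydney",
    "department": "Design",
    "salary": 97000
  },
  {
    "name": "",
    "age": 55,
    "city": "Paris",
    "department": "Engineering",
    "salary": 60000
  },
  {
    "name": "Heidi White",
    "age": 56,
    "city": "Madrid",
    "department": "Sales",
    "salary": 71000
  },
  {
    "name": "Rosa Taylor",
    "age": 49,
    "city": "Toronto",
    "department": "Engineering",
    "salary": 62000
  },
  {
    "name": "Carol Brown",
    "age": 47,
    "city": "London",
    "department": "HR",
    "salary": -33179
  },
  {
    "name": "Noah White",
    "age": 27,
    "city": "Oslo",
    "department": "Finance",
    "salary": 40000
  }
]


Validating 6 records:
Rules: name non-empty, age > 0, salary > 0

  Row 1 (Rosa Wilson): OK
  Row 2 (???): empty name
  Row 3 (Heidi White): OK
  Row 4 (Rosa Taylor): OK
  Row 5 (Carol Brown): negative salary: -33179
  Row 6 (Noah White): OK

Total errors: 2

2 errors


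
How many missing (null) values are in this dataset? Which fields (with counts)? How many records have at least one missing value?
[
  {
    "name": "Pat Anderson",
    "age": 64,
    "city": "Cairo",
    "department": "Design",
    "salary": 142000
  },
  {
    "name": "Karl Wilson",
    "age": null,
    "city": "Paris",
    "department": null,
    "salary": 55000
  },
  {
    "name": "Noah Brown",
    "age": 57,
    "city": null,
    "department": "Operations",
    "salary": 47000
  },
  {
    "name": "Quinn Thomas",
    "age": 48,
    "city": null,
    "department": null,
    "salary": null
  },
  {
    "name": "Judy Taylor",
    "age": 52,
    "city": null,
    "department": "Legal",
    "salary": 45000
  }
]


Checking for missing (null) values in 5 records:

  Pat Anderson: complete
  Karl Wilson: age, department
  Noah Brown: city
  Quinn Thomas: city, department, salary
  Judy Taylor: city

Per field:
  name: 0 missing
  age: 1 missing
  city: 3 missing
  department: 2 missing
  salary: 1 missing

Total missing values: 7
Records with any missing: 4

7 missing values (age: 1, city: 3, department: 2, salary: 1); 4 incomplete records


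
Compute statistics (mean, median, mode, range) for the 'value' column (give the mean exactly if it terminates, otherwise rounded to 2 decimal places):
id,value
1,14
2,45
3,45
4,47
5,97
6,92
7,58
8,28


Data: [14, 45, 45, 47, 97, 92, 58, 28]
Count: 8
Sum: 426
Mean: 426/8 = 53.25
Sorted: [14, 28, 45, 45, 47, 58, 92, 97]
Median: 46.0
Mode: 45 (2 times)
Range: 97 - 14 = 83
Min: 14, Max: 97

mean=53.25, median=46.0, mode=45, range=83


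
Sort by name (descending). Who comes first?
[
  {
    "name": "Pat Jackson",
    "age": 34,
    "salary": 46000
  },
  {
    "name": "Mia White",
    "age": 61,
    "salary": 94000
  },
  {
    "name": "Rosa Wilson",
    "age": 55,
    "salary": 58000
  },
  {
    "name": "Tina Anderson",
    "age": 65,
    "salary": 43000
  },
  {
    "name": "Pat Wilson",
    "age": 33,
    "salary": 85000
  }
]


Sort by: name (descending)

Sorted order:
  1. Tina Anderson (name = Tina Anderson)
  2. Rosa Wilson (name = Rosa Wilson)
  3. Pat Wilson (name = Pat Wilson)
  4. Pat Jackson (name = Pat Jackson)
  5. Mia White (name = Mia White)

First: Tina Anderson

Tina Anderson


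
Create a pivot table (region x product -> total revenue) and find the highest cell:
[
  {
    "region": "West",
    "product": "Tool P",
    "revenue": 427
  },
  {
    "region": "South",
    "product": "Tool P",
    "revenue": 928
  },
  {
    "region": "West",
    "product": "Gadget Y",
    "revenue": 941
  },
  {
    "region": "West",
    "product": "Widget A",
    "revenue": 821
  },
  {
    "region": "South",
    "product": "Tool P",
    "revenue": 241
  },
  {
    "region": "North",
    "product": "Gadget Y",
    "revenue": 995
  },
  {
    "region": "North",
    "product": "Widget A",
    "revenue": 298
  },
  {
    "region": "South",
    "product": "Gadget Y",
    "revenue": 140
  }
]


Pivot: region (rows) x product (columns) -> total revenue

     Gadget Y      Tool P        Widget A    
North          995             0           298  
South          140          1169             0  
West           941           427           821  

Highest: South / Tool P = $1169

South / Tool P = $1169


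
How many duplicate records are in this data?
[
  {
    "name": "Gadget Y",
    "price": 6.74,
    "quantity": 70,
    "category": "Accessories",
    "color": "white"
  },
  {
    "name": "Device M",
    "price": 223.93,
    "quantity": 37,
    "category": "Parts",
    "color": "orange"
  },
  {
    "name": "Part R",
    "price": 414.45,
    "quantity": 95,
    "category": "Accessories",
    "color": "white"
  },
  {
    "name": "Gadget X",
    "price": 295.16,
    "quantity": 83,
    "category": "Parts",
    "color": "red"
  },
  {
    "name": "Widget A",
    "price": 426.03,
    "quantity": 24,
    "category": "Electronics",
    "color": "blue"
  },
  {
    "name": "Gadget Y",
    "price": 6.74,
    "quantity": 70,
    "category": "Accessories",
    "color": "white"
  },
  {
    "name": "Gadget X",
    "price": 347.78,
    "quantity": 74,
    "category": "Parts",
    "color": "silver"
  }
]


Checking 7 records for duplicates:

  Row 1: Gadget Y ($6.74, qty 70)
  Row 2: Device M ($223.93, qty 37)
  Row 3: Part R ($414.45, qty 95)
  Row 4: Gadget X ($295.16, qty 83)
  Row 5: Widget A ($426.03, qty 24)
  Row 6: Gadget Y ($6.74, qty 70) <-- DUPLICATE
  Row 7: Gadget X ($347.78, qty 74)

Duplicates found: 1
Unique records: 6

1 duplicates, 6 unique


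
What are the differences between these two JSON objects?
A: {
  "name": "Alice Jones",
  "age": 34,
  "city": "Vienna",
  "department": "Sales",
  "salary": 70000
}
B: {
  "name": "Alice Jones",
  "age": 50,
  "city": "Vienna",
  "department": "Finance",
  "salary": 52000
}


Comparing each field (in key order):
  name: same
  age: DIFFERENT
  city: same
  department: DIFFERENT
  salary: DIFFERENT
Differences:
  age: 34 -> 50
  department: Sales -> Finance
  salary: 70000 -> 52000

3 field(s) changed

3 changes: age, department, salary
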